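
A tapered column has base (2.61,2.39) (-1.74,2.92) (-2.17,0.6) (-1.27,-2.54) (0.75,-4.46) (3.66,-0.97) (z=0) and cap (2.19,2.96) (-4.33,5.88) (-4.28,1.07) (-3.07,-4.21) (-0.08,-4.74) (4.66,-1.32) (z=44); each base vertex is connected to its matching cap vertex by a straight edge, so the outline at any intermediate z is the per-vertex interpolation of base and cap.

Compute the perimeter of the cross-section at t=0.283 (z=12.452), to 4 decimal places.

Perimeter at t=0.283: 23.5556

Cross-section at t=0.283: each vertex is (1-t)·p0[i] + t·p1[i].
  v1: (1-0.283)·(2.61,2.39) + 0.283·(2.19,2.96) = (2.4911,2.5513)
  v2: (1-0.283)·(-1.74,2.92) + 0.283·(-4.33,5.88) = (-2.4730,3.7577)
  v3: (1-0.283)·(-2.17,0.6) + 0.283·(-4.28,1.07) = (-2.7671,0.7330)
  v4: (1-0.283)·(-1.27,-2.54) + 0.283·(-3.07,-4.21) = (-1.7794,-3.0126)
  v5: (1-0.283)·(0.75,-4.46) + 0.283·(-0.08,-4.74) = (0.5151,-4.5392)
  v6: (1-0.283)·(3.66,-0.97) + 0.283·(4.66,-1.32) = (3.9430,-1.0691)
Perimeter = Σ |v_{i+1} − v_i|:
  edge 1→2: √(-4.9641² + 1.2064²) = 5.1086 (running 5.1086)
  edge 2→3: √(-0.2942² + -3.0247²) = 3.0389 (running 8.1475)
  edge 3→4: √(0.9877² + -3.7456²) = 3.8737 (running 12.0212)
  edge 4→5: √(2.2945² + -1.5266²) = 2.7560 (running 14.7772)
  edge 5→6: √(3.4279² + 3.4702²) = 4.8778 (running 19.6549)
  edge 6→1: √(-1.4519² + 3.6204²) = 3.9006 (running 23.5556)
Perimeter = 23.5556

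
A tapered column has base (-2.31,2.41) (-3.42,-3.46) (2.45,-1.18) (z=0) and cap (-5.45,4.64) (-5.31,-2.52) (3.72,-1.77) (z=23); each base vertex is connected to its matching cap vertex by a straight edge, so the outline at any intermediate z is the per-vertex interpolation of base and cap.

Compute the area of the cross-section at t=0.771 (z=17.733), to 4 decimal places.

Area at t=0.771: 28.4294

Cross-section at t=0.771: each vertex is (1-t)·p0[i] + t·p1[i].
  v1: (1-0.771)·(-2.31,2.41) + 0.771·(-5.45,4.64) = (-4.7309,4.1293)
  v2: (1-0.771)·(-3.42,-3.46) + 0.771·(-5.31,-2.52) = (-4.8772,-2.7353)
  v3: (1-0.771)·(2.45,-1.18) + 0.771·(3.72,-1.77) = (3.4292,-1.6349)
Shoelace sum Σ(x_i·y_{i+1} − x_{i+1}·y_i):
  i=1: -4.7309·-2.7353 − -4.8772·4.1293 = +33.0799 (running +33.0799)
  i=2: -4.8772·-1.6349 − 3.4292·-2.7353 = +17.3533 (running +50.4332)
  i=3: 3.4292·4.1293 − -4.7309·-1.6349 = +6.4256 (running +56.8588)
Area = |Σ|/2 = |56.8588|/2 = 28.4294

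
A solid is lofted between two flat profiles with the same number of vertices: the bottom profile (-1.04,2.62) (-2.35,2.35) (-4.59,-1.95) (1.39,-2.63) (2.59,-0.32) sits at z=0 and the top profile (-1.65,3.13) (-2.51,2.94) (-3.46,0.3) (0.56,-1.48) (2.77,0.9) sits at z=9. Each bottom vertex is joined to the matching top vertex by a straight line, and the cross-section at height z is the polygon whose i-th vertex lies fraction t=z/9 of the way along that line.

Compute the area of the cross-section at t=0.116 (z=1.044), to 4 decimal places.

Area at t=0.116: 22.4225

Cross-section at t=0.116: each vertex is (1-t)·p0[i] + t·p1[i].
  v1: (1-0.116)·(-1.04,2.62) + 0.116·(-1.65,3.13) = (-1.1108,2.6792)
  v2: (1-0.116)·(-2.35,2.35) + 0.116·(-2.51,2.94) = (-2.3686,2.4184)
  v3: (1-0.116)·(-4.59,-1.95) + 0.116·(-3.46,0.3) = (-4.4589,-1.6890)
  v4: (1-0.116)·(1.39,-2.63) + 0.116·(0.56,-1.48) = (1.2937,-2.4966)
  v5: (1-0.116)·(2.59,-0.32) + 0.116·(2.77,0.9) = (2.6109,-0.1785)
Shoelace sum Σ(x_i·y_{i+1} − x_{i+1}·y_i):
  i=1: -1.1108·2.4184 − -2.3686·2.6792 = +3.6594 (running +3.6594)
  i=2: -2.3686·-1.6890 − -4.4589·2.4184 = +14.7841 (running +18.4436)
  i=3: -4.4589·-2.4966 − 1.2937·-1.6890 = +13.3172 (running +31.7608)
  i=4: 1.2937·-0.1785 − 2.6109·-2.4966 = +6.2874 (running +38.0482)
  i=5: 2.6109·2.6792 − -1.1108·-0.1785 = +6.7967 (running +44.8449)
Area = |Σ|/2 = |44.8449|/2 = 22.4225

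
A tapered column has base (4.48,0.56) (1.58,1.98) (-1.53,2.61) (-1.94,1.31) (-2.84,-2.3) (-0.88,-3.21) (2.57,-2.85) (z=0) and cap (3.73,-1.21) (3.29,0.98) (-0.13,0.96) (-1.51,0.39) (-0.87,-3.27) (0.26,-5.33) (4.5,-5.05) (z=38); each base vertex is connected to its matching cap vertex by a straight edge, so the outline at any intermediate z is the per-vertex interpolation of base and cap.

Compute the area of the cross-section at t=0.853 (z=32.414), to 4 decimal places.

Area at t=0.853: 29.7341

Cross-section at t=0.853: each vertex is (1-t)·p0[i] + t·p1[i].
  v1: (1-0.853)·(4.48,0.56) + 0.853·(3.73,-1.21) = (3.8403,-0.9498)
  v2: (1-0.853)·(1.58,1.98) + 0.853·(3.29,0.98) = (3.0386,1.1270)
  v3: (1-0.853)·(-1.53,2.61) + 0.853·(-0.13,0.96) = (-0.3358,1.2026)
  v4: (1-0.853)·(-1.94,1.31) + 0.853·(-1.51,0.39) = (-1.5732,0.5252)
  v5: (1-0.853)·(-2.84,-2.3) + 0.853·(-0.87,-3.27) = (-1.1596,-3.1274)
  v6: (1-0.853)·(-0.88,-3.21) + 0.853·(0.26,-5.33) = (0.0924,-5.0184)
  v7: (1-0.853)·(2.57,-2.85) + 0.853·(4.5,-5.05) = (4.2163,-4.7266)
Shoelace sum Σ(x_i·y_{i+1} − x_{i+1}·y_i):
  i=1: 3.8403·1.1270 − 3.0386·-0.9498 = +7.2141 (running +7.2141)
  i=2: 3.0386·1.2026 − -0.3358·1.1270 = +4.0326 (running +11.2466)
  i=3: -0.3358·0.5252 − -1.5732·1.2026 = +1.7155 (running +12.9621)
  i=4: -1.5732·-3.1274 − -1.1596·0.5252 = +5.5291 (running +18.4913)
  i=5: -1.1596·-5.0184 − 0.0924·-3.1274 = +6.1083 (running +24.5995)
  i=6: 0.0924·-4.7266 − 4.2163·-5.0184 = +20.7220 (running +45.3216)
  i=7: 4.2163·-0.9498 − 3.8403·-4.7266 = +14.1467 (running +59.4682)
Area = |Σ|/2 = |59.4682|/2 = 29.7341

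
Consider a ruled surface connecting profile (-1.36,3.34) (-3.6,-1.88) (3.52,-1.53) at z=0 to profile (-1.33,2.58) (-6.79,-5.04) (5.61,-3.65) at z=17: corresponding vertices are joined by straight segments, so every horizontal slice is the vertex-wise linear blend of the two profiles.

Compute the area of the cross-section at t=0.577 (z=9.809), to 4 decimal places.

Cross-section at t=0.577: each vertex is (1-t)·p0[i] + t·p1[i].
  v1: (1-0.577)·(-1.36,3.34) + 0.577·(-1.33,2.58) = (-1.3427,2.9015)
  v2: (1-0.577)·(-3.6,-1.88) + 0.577·(-6.79,-5.04) = (-5.4406,-3.7033)
  v3: (1-0.577)·(3.52,-1.53) + 0.577·(5.61,-3.65) = (4.7259,-2.7532)
Shoelace sum Σ(x_i·y_{i+1} − x_{i+1}·y_i):
  i=1: -1.3427·-3.7033 − -5.4406·2.9015 = +20.7583 (running +20.7583)
  i=2: -5.4406·-2.7532 − 4.7259·-3.7033 = +32.4810 (running +53.2393)
  i=3: 4.7259·2.9015 − -1.3427·-2.7532 = +10.0154 (running +63.2547)
Area = |Σ|/2 = |63.2547|/2 = 31.6274

Area at t=0.577: 31.6274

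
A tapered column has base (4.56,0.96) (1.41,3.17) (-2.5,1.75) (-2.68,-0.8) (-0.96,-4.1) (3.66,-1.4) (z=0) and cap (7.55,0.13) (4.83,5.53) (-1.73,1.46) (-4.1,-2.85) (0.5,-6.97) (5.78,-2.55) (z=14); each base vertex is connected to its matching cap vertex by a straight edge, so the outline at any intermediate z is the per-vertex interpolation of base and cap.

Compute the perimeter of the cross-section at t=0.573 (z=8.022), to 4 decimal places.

Cross-section at t=0.573: each vertex is (1-t)·p0[i] + t·p1[i].
  v1: (1-0.573)·(4.56,0.96) + 0.573·(7.55,0.13) = (6.2733,0.4844)
  v2: (1-0.573)·(1.41,3.17) + 0.573·(4.83,5.53) = (3.3697,4.5223)
  v3: (1-0.573)·(-2.5,1.75) + 0.573·(-1.73,1.46) = (-2.0588,1.5838)
  v4: (1-0.573)·(-2.68,-0.8) + 0.573·(-4.1,-2.85) = (-3.4937,-1.9747)
  v5: (1-0.573)·(-0.96,-4.1) + 0.573·(0.5,-6.97) = (-0.1234,-5.7445)
  v6: (1-0.573)·(3.66,-1.4) + 0.573·(5.78,-2.55) = (4.8748,-2.0589)
Perimeter = Σ |v_{i+1} − v_i|:
  edge 1→2: √(-2.9036² + 4.0379²) = 4.9735 (running 4.9735)
  edge 2→3: √(-5.4284² + -2.9385²) = 6.1727 (running 11.1462)
  edge 3→4: √(-1.4349² + -3.5585²) = 3.8369 (running 14.9831)
  edge 4→5: √(3.3702² + -3.7699²) = 5.0567 (running 20.0398)
  edge 5→6: √(4.9982² + 3.6856²) = 6.2101 (running 26.2499)
  edge 6→1: √(1.3985² + 2.5434²) = 2.9025 (running 29.1524)
Perimeter = 29.1524

Perimeter at t=0.573: 29.1524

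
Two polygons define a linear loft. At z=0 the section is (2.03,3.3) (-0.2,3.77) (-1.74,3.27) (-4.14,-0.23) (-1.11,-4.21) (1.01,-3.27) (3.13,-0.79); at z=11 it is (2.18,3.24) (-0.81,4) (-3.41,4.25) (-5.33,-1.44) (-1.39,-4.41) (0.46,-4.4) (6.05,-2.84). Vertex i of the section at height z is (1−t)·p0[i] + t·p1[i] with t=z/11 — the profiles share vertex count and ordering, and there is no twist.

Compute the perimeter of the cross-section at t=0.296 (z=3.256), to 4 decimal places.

Cross-section at t=0.296: each vertex is (1-t)·p0[i] + t·p1[i].
  v1: (1-0.296)·(2.03,3.3) + 0.296·(2.18,3.24) = (2.0744,3.2822)
  v2: (1-0.296)·(-0.2,3.77) + 0.296·(-0.81,4) = (-0.3806,3.8381)
  v3: (1-0.296)·(-1.74,3.27) + 0.296·(-3.41,4.25) = (-2.2343,3.5601)
  v4: (1-0.296)·(-4.14,-0.23) + 0.296·(-5.33,-1.44) = (-4.4922,-0.5882)
  v5: (1-0.296)·(-1.11,-4.21) + 0.296·(-1.39,-4.41) = (-1.1929,-4.2692)
  v6: (1-0.296)·(1.01,-3.27) + 0.296·(0.46,-4.4) = (0.8472,-3.6045)
  v7: (1-0.296)·(3.13,-0.79) + 0.296·(6.05,-2.84) = (3.9943,-1.3968)
Perimeter = Σ |v_{i+1} − v_i|:
  edge 1→2: √(-2.4550² + 0.5558²) = 2.5171 (running 2.5171)
  edge 2→3: √(-1.8538² + -0.2780²) = 1.8745 (running 4.3916)
  edge 3→4: √(-2.2579² + -4.1482²) = 4.7229 (running 9.1145)
  edge 4→5: √(3.2994² + -3.6810²) = 4.9433 (running 14.0578)
  edge 5→6: √(2.0401² + 0.6647²) = 2.1456 (running 16.2034)
  edge 6→7: √(3.1471² + 2.2077²) = 3.8442 (running 20.0477)
  edge 7→1: √(-1.9199² + 4.6790²) = 5.0576 (running 25.1053)
Perimeter = 25.1053

Perimeter at t=0.296: 25.1053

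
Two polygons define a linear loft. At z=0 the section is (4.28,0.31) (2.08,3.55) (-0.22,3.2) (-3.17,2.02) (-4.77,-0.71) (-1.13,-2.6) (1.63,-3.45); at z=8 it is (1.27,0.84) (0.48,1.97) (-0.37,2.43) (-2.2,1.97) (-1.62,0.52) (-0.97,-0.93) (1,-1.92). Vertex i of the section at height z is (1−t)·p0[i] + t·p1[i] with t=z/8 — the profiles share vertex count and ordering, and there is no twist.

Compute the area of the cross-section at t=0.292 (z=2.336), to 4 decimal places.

Area at t=0.292: 28.5545

Cross-section at t=0.292: each vertex is (1-t)·p0[i] + t·p1[i].
  v1: (1-0.292)·(4.28,0.31) + 0.292·(1.27,0.84) = (3.4011,0.4648)
  v2: (1-0.292)·(2.08,3.55) + 0.292·(0.48,1.97) = (1.6128,3.0886)
  v3: (1-0.292)·(-0.22,3.2) + 0.292·(-0.37,2.43) = (-0.2638,2.9752)
  v4: (1-0.292)·(-3.17,2.02) + 0.292·(-2.2,1.97) = (-2.8868,2.0054)
  v5: (1-0.292)·(-4.77,-0.71) + 0.292·(-1.62,0.52) = (-3.8502,-0.3508)
  v6: (1-0.292)·(-1.13,-2.6) + 0.292·(-0.97,-0.93) = (-1.0833,-2.1124)
  v7: (1-0.292)·(1.63,-3.45) + 0.292·(1,-1.92) = (1.4460,-3.0032)
Shoelace sum Σ(x_i·y_{i+1} − x_{i+1}·y_i):
  i=1: 3.4011·3.0886 − 1.6128·0.4648 = +9.7551 (running +9.7551)
  i=2: 1.6128·2.9752 − -0.2638·3.0886 = +5.6131 (running +15.3683)
  i=3: -0.2638·2.0054 − -2.8868·2.9752 = +8.0595 (running +23.4278)
  i=4: -2.8868·-0.3508 − -3.8502·2.0054 = +8.7340 (running +32.1618)
  i=5: -3.8502·-2.1124 − -1.0833·-0.3508 = +7.7530 (running +39.9147)
  i=6: -1.0833·-3.0032 − 1.4460·-2.1124 = +6.3079 (running +46.2227)
  i=7: 1.4460·0.4648 − 3.4011·-3.0032 = +10.8863 (running +57.1090)
Area = |Σ|/2 = |57.1090|/2 = 28.5545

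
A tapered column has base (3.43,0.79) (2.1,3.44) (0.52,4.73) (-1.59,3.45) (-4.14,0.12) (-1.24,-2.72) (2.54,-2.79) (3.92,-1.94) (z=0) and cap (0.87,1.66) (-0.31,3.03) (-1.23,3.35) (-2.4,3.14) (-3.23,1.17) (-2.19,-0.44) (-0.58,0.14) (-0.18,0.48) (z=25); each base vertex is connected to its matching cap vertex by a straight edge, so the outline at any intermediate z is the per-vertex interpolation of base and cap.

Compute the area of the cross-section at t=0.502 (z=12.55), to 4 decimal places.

Area at t=0.502: 22.3108

Cross-section at t=0.502: each vertex is (1-t)·p0[i] + t·p1[i].
  v1: (1-0.502)·(3.43,0.79) + 0.502·(0.87,1.66) = (2.1449,1.2267)
  v2: (1-0.502)·(2.1,3.44) + 0.502·(-0.31,3.03) = (0.8902,3.2342)
  v3: (1-0.502)·(0.52,4.73) + 0.502·(-1.23,3.35) = (-0.3585,4.0372)
  v4: (1-0.502)·(-1.59,3.45) + 0.502·(-2.4,3.14) = (-1.9966,3.2944)
  v5: (1-0.502)·(-4.14,0.12) + 0.502·(-3.23,1.17) = (-3.6832,0.6471)
  v6: (1-0.502)·(-1.24,-2.72) + 0.502·(-2.19,-0.44) = (-1.7169,-1.5754)
  v7: (1-0.502)·(2.54,-2.79) + 0.502·(-0.58,0.14) = (0.9738,-1.3191)
  v8: (1-0.502)·(3.92,-1.94) + 0.502·(-0.18,0.48) = (1.8618,-0.7252)
Shoelace sum Σ(x_i·y_{i+1} − x_{i+1}·y_i):
  i=1: 2.1449·3.2342 − 0.8902·1.2267 = +5.8449 (running +5.8449)
  i=2: 0.8902·4.0372 − -0.3585·3.2342 = +4.7533 (running +10.5982)
  i=3: -0.3585·3.2944 − -1.9966·4.0372 = +6.8798 (running +17.4780)
  i=4: -1.9966·0.6471 − -3.6832·3.2944 = +10.8418 (running +28.3198)
  i=5: -3.6832·-1.5754 − -1.7169·0.6471 = +6.9136 (running +35.2334)
  i=6: -1.7169·-1.3191 − 0.9738·-1.5754 = +3.7989 (running +39.0324)
  i=7: 0.9738·-0.7252 − 1.8618·-1.3191 = +1.7498 (running +40.7822)
  i=8: 1.8618·1.2267 − 2.1449·-0.7252 = +3.8393 (running +44.6215)
Area = |Σ|/2 = |44.6215|/2 = 22.3108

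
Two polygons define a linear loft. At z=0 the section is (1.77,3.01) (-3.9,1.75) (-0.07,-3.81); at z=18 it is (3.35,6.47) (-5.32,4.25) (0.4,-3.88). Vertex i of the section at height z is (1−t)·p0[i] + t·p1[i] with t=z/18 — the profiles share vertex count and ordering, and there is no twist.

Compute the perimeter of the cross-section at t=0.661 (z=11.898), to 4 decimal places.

Cross-section at t=0.661: each vertex is (1-t)·p0[i] + t·p1[i].
  v1: (1-0.661)·(1.77,3.01) + 0.661·(3.35,6.47) = (2.8144,5.2971)
  v2: (1-0.661)·(-3.9,1.75) + 0.661·(-5.32,4.25) = (-4.8386,3.4025)
  v3: (1-0.661)·(-0.07,-3.81) + 0.661·(0.4,-3.88) = (0.2407,-3.8563)
Perimeter = Σ |v_{i+1} − v_i|:
  edge 1→2: √(-7.6530² + -1.8946²) = 7.8840 (running 7.8840)
  edge 2→3: √(5.0793² + -7.2588²) = 8.8594 (running 16.7434)
  edge 3→1: √(2.5737² + 9.1533²) = 9.5083 (running 26.2517)
Perimeter = 26.2517

Perimeter at t=0.661: 26.2517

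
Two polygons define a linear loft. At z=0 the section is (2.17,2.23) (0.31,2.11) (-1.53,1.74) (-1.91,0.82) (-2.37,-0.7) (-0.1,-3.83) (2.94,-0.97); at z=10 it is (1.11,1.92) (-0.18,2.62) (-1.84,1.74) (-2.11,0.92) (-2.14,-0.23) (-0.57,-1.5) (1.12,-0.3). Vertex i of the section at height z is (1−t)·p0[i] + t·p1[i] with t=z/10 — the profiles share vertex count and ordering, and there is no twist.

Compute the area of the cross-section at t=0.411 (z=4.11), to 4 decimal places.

Area at t=0.411: 15.7686

Cross-section at t=0.411: each vertex is (1-t)·p0[i] + t·p1[i].
  v1: (1-0.411)·(2.17,2.23) + 0.411·(1.11,1.92) = (1.7343,2.1026)
  v2: (1-0.411)·(0.31,2.11) + 0.411·(-0.18,2.62) = (0.1086,2.3196)
  v3: (1-0.411)·(-1.53,1.74) + 0.411·(-1.84,1.74) = (-1.6574,1.7400)
  v4: (1-0.411)·(-1.91,0.82) + 0.411·(-2.11,0.92) = (-1.9922,0.8611)
  v5: (1-0.411)·(-2.37,-0.7) + 0.411·(-2.14,-0.23) = (-2.2755,-0.5068)
  v6: (1-0.411)·(-0.1,-3.83) + 0.411·(-0.57,-1.5) = (-0.2932,-2.8724)
  v7: (1-0.411)·(2.94,-0.97) + 0.411·(1.12,-0.3) = (2.1920,-0.6946)
Shoelace sum Σ(x_i·y_{i+1} − x_{i+1}·y_i):
  i=1: 1.7343·2.3196 − 0.1086·2.1026 = +3.7946 (running +3.7946)
  i=2: 0.1086·1.7400 − -1.6574·2.3196 = +4.0335 (running +7.8282)
  i=3: -1.6574·0.8611 − -1.9922·1.7400 = +2.0392 (running +9.8674)
  i=4: -1.9922·-0.5068 − -2.2755·0.8611 = +2.9691 (running +12.8365)
  i=5: -2.2755·-2.8724 − -0.2932·-0.5068 = +6.3874 (running +19.2239)
  i=6: -0.2932·-0.6946 − 2.1920·-2.8724 = +6.4998 (running +25.7237)
  i=7: 2.1920·2.1026 − 1.7343·-0.6946 = +5.8136 (running +31.5373)
Area = |Σ|/2 = |31.5373|/2 = 15.7686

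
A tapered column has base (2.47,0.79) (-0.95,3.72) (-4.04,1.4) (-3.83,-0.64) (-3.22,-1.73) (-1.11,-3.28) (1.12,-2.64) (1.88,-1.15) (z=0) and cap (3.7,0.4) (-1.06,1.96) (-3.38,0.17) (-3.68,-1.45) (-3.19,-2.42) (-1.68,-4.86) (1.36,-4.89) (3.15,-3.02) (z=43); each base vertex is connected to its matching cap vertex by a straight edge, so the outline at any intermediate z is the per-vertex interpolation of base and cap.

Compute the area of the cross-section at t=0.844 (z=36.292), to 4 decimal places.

Cross-section at t=0.844: each vertex is (1-t)·p0[i] + t·p1[i].
  v1: (1-0.844)·(2.47,0.79) + 0.844·(3.7,0.4) = (3.5081,0.4608)
  v2: (1-0.844)·(-0.95,3.72) + 0.844·(-1.06,1.96) = (-1.0428,2.2346)
  v3: (1-0.844)·(-4.04,1.4) + 0.844·(-3.38,0.17) = (-3.4830,0.3619)
  v4: (1-0.844)·(-3.83,-0.64) + 0.844·(-3.68,-1.45) = (-3.7034,-1.3236)
  v5: (1-0.844)·(-3.22,-1.73) + 0.844·(-3.19,-2.42) = (-3.1947,-2.3124)
  v6: (1-0.844)·(-1.11,-3.28) + 0.844·(-1.68,-4.86) = (-1.5911,-4.6135)
  v7: (1-0.844)·(1.12,-2.64) + 0.844·(1.36,-4.89) = (1.3226,-4.5390)
  v8: (1-0.844)·(1.88,-1.15) + 0.844·(3.15,-3.02) = (2.9519,-2.7283)
Shoelace sum Σ(x_i·y_{i+1} − x_{i+1}·y_i):
  i=1: 3.5081·2.2346 − -1.0428·0.4608 = +8.3197 (running +8.3197)
  i=2: -1.0428·0.3619 − -3.4830·2.2346 = +7.4055 (running +15.7252)
  i=3: -3.4830·-1.3236 − -3.7034·0.3619 = +5.9504 (running +21.6756)
  i=4: -3.7034·-2.3124 − -3.1947·-1.3236 = +4.3350 (running +26.0105)
  i=5: -3.1947·-4.6135 − -1.5911·-2.3124 = +11.0596 (running +37.0701)
  i=6: -1.5911·-4.5390 − 1.3226·-4.6135 = +13.3236 (running +50.3937)
  i=7: 1.3226·-2.7283 − 2.9519·-4.5390 = +9.7903 (running +60.1840)
  i=8: 2.9519·0.4608 − 3.5081·-2.7283 = +10.9315 (running +71.1154)
Area = |Σ|/2 = |71.1154|/2 = 35.5577

Area at t=0.844: 35.5577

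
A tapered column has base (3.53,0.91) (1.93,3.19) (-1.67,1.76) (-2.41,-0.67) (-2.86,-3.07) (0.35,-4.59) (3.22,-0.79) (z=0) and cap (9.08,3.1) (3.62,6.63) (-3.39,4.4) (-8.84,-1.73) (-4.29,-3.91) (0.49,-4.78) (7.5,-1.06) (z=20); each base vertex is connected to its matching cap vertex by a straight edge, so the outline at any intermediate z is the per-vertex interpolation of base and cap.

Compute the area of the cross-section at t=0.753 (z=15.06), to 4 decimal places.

Area at t=0.753: 96.3087

Cross-section at t=0.753: each vertex is (1-t)·p0[i] + t·p1[i].
  v1: (1-0.753)·(3.53,0.91) + 0.753·(9.08,3.1) = (7.7092,2.5591)
  v2: (1-0.753)·(1.93,3.19) + 0.753·(3.62,6.63) = (3.2026,5.7803)
  v3: (1-0.753)·(-1.67,1.76) + 0.753·(-3.39,4.4) = (-2.9652,3.7479)
  v4: (1-0.753)·(-2.41,-0.67) + 0.753·(-8.84,-1.73) = (-7.2518,-1.4682)
  v5: (1-0.753)·(-2.86,-3.07) + 0.753·(-4.29,-3.91) = (-3.9368,-3.7025)
  v6: (1-0.753)·(0.35,-4.59) + 0.753·(0.49,-4.78) = (0.4554,-4.7331)
  v7: (1-0.753)·(3.22,-0.79) + 0.753·(7.5,-1.06) = (6.4428,-0.9933)
Shoelace sum Σ(x_i·y_{i+1} − x_{i+1}·y_i):
  i=1: 7.7092·5.7803 − 3.2026·2.5591 = +36.3658 (running +36.3658)
  i=2: 3.2026·3.7479 − -2.9652·5.7803 = +29.1425 (running +65.5083)
  i=3: -2.9652·-1.4682 − -7.2518·3.7479 = +31.5325 (running +97.0408)
  i=4: -7.2518·-3.7025 − -3.9368·-1.4682 = +21.0700 (running +118.1108)
  i=5: -3.9368·-4.7331 − 0.4554·-3.7025 = +20.3193 (running +138.4301)
  i=6: 0.4554·-0.9933 − 6.4428·-4.7331 = +30.0420 (running +168.4721)
  i=7: 6.4428·2.5591 − 7.7092·-0.9933 = +24.1453 (running +192.6174)
Area = |Σ|/2 = |192.6174|/2 = 96.3087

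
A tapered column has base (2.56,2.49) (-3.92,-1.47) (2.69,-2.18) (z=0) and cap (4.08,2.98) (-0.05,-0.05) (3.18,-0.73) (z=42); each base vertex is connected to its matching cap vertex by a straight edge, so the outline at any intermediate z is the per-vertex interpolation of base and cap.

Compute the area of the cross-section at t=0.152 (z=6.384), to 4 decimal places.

Cross-section at t=0.152: each vertex is (1-t)·p0[i] + t·p1[i].
  v1: (1-0.152)·(2.56,2.49) + 0.152·(4.08,2.98) = (2.7910,2.5645)
  v2: (1-0.152)·(-3.92,-1.47) + 0.152·(-0.05,-0.05) = (-3.3318,-1.2542)
  v3: (1-0.152)·(2.69,-2.18) + 0.152·(3.18,-0.73) = (2.7645,-1.9596)
Shoelace sum Σ(x_i·y_{i+1} − x_{i+1}·y_i):
  i=1: 2.7910·-1.2542 − -3.3318·2.5645 = +5.0438 (running +5.0438)
  i=2: -3.3318·-1.9596 − 2.7645·-1.2542 = +9.9960 (running +15.0398)
  i=3: 2.7645·2.5645 − 2.7910·-1.9596 = +12.5588 (running +27.5986)
Area = |Σ|/2 = |27.5986|/2 = 13.7993

Area at t=0.152: 13.7993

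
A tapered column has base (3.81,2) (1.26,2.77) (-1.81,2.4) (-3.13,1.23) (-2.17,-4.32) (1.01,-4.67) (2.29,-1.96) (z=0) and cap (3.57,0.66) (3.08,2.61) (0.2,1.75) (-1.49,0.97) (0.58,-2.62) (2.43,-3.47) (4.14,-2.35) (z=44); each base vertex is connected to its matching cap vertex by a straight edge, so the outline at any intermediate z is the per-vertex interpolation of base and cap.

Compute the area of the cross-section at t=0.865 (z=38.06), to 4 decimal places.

Area at t=0.865: 23.1939

Cross-section at t=0.865: each vertex is (1-t)·p0[i] + t·p1[i].
  v1: (1-0.865)·(3.81,2) + 0.865·(3.57,0.66) = (3.6024,0.8409)
  v2: (1-0.865)·(1.26,2.77) + 0.865·(3.08,2.61) = (2.8343,2.6316)
  v3: (1-0.865)·(-1.81,2.4) + 0.865·(0.2,1.75) = (-0.0713,1.8377)
  v4: (1-0.865)·(-3.13,1.23) + 0.865·(-1.49,0.97) = (-1.7114,1.0051)
  v5: (1-0.865)·(-2.17,-4.32) + 0.865·(0.58,-2.62) = (0.2087,-2.8495)
  v6: (1-0.865)·(1.01,-4.67) + 0.865·(2.43,-3.47) = (2.2383,-3.6320)
  v7: (1-0.865)·(2.29,-1.96) + 0.865·(4.14,-2.35) = (3.8902,-2.2974)
Shoelace sum Σ(x_i·y_{i+1} − x_{i+1}·y_i):
  i=1: 3.6024·2.6316 − 2.8343·0.8409 = +7.0967 (running +7.0967)
  i=2: 2.8343·1.8377 − -0.0713·2.6316 = +5.3965 (running +12.4932)
  i=3: -0.0713·1.0051 − -1.7114·1.8377 = +3.0734 (running +15.5666)
  i=4: -1.7114·-2.8495 − 0.2087·1.0051 = +4.6668 (running +20.2334)
  i=5: 0.2087·-3.6320 − 2.2383·-2.8495 = +5.6199 (running +25.8533)
  i=6: 2.2383·-2.2974 − 3.8902·-3.6320 = +8.9872 (running +34.8405)
  i=7: 3.8902·0.8409 − 3.6024·-2.2974 = +11.5473 (running +46.3878)
Area = |Σ|/2 = |46.3878|/2 = 23.1939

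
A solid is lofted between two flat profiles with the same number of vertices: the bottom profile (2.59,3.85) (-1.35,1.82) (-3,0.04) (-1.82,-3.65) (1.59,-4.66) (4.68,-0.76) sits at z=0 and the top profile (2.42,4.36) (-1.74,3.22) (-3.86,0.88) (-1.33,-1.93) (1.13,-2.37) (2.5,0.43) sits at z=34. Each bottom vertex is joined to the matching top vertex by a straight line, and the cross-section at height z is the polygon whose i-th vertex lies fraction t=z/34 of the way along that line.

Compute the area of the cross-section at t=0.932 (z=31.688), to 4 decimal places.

Area at t=0.932: 28.9511

Cross-section at t=0.932: each vertex is (1-t)·p0[i] + t·p1[i].
  v1: (1-0.932)·(2.59,3.85) + 0.932·(2.42,4.36) = (2.4316,4.3253)
  v2: (1-0.932)·(-1.35,1.82) + 0.932·(-1.74,3.22) = (-1.7135,3.1248)
  v3: (1-0.932)·(-3,0.04) + 0.932·(-3.86,0.88) = (-3.8015,0.8229)
  v4: (1-0.932)·(-1.82,-3.65) + 0.932·(-1.33,-1.93) = (-1.3633,-2.0470)
  v5: (1-0.932)·(1.59,-4.66) + 0.932·(1.13,-2.37) = (1.1613,-2.5257)
  v6: (1-0.932)·(4.68,-0.76) + 0.932·(2.5,0.43) = (2.6482,0.3491)
Shoelace sum Σ(x_i·y_{i+1} − x_{i+1}·y_i):
  i=1: 2.4316·3.1248 − -1.7135·4.3253 = +15.0095 (running +15.0095)
  i=2: -1.7135·0.8229 − -3.8015·3.1248 = +10.4690 (running +25.4785)
  i=3: -3.8015·-2.0470 − -1.3633·0.8229 = +8.9034 (running +34.3819)
  i=4: -1.3633·-2.5257 − 1.1613·-2.0470 = +5.8205 (running +40.2024)
  i=5: 1.1613·0.3491 − 2.6482·-2.5257 = +7.0941 (running +47.2964)
  i=6: 2.6482·4.3253 − 2.4316·0.3491 = +10.6057 (running +57.9021)
Area = |Σ|/2 = |57.9021|/2 = 28.9511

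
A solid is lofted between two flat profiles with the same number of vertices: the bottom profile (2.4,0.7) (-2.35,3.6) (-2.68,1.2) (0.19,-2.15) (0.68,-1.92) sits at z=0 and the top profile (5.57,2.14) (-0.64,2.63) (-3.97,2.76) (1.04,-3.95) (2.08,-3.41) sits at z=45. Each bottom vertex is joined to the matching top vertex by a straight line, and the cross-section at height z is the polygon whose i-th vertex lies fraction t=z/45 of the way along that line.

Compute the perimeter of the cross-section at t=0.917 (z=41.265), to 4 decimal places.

Perimeter at t=0.917: 24.6457

Cross-section at t=0.917: each vertex is (1-t)·p0[i] + t·p1[i].
  v1: (1-0.917)·(2.4,0.7) + 0.917·(5.57,2.14) = (5.3069,2.0205)
  v2: (1-0.917)·(-2.35,3.6) + 0.917·(-0.64,2.63) = (-0.7819,2.7105)
  v3: (1-0.917)·(-2.68,1.2) + 0.917·(-3.97,2.76) = (-3.8629,2.6305)
  v4: (1-0.917)·(0.19,-2.15) + 0.917·(1.04,-3.95) = (0.9695,-3.8006)
  v5: (1-0.917)·(0.68,-1.92) + 0.917·(2.08,-3.41) = (1.9638,-3.2863)
Perimeter = Σ |v_{i+1} − v_i|:
  edge 1→2: √(-6.0888² + 0.6900²) = 6.1278 (running 6.1278)
  edge 2→3: √(-3.0810² + -0.0800²) = 3.0820 (running 9.2098)
  edge 3→4: √(4.8324² + -6.4311²) = 8.0443 (running 17.2542)
  edge 4→5: √(0.9944² + 0.5143²) = 1.1195 (running 18.3736)
  edge 5→1: √(3.3431² + 5.3068²) = 6.2720 (running 24.6457)
Perimeter = 24.6457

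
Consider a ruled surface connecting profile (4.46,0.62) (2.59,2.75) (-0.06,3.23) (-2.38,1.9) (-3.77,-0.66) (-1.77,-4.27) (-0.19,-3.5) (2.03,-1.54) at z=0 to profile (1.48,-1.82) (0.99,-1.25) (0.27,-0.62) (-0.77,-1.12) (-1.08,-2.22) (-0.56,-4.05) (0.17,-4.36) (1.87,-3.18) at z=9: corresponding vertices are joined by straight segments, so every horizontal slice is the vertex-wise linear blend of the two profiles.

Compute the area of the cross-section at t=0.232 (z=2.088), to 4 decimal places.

Cross-section at t=0.232: each vertex is (1-t)·p0[i] + t·p1[i].
  v1: (1-0.232)·(4.46,0.62) + 0.232·(1.48,-1.82) = (3.7686,0.0539)
  v2: (1-0.232)·(2.59,2.75) + 0.232·(0.99,-1.25) = (2.2188,1.8220)
  v3: (1-0.232)·(-0.06,3.23) + 0.232·(0.27,-0.62) = (0.0166,2.3368)
  v4: (1-0.232)·(-2.38,1.9) + 0.232·(-0.77,-1.12) = (-2.0065,1.1994)
  v5: (1-0.232)·(-3.77,-0.66) + 0.232·(-1.08,-2.22) = (-3.1459,-1.0219)
  v6: (1-0.232)·(-1.77,-4.27) + 0.232·(-0.56,-4.05) = (-1.4893,-4.2190)
  v7: (1-0.232)·(-0.19,-3.5) + 0.232·(0.17,-4.36) = (-0.1065,-3.6995)
  v8: (1-0.232)·(2.03,-1.54) + 0.232·(1.87,-3.18) = (1.9929,-1.9205)
Shoelace sum Σ(x_i·y_{i+1} − x_{i+1}·y_i):
  i=1: 3.7686·1.8220 − 2.2188·0.0539 = +6.7468 (running +6.7468)
  i=2: 2.2188·2.3368 − 0.0166·1.8220 = +5.1547 (running +11.9015)
  i=3: 0.0166·1.1994 − -2.0065·2.3368 = +4.7086 (running +16.6101)
  i=4: -2.0065·-1.0219 − -3.1459·1.1994 = +5.8236 (running +22.4337)
  i=5: -3.1459·-4.2190 − -1.4893·-1.0219 = +11.7506 (running +34.1843)
  i=6: -1.4893·-3.6995 − -0.1065·-4.2190 = +5.0604 (running +39.2447)
  i=7: -0.1065·-1.9205 − 1.9929·-3.6995 = +7.5772 (running +46.8219)
  i=8: 1.9929·0.0539 − 3.7686·-1.9205 = +7.3451 (running +54.1669)
Area = |Σ|/2 = |54.1669|/2 = 27.0835

Area at t=0.232: 27.0835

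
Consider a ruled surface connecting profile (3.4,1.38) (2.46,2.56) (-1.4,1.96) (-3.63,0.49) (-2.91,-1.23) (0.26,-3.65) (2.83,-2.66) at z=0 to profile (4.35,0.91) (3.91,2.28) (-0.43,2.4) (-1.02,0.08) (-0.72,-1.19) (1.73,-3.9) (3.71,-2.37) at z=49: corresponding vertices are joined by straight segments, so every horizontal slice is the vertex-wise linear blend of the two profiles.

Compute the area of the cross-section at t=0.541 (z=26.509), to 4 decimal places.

Area at t=0.541: 26.9972

Cross-section at t=0.541: each vertex is (1-t)·p0[i] + t·p1[i].
  v1: (1-0.541)·(3.4,1.38) + 0.541·(4.35,0.91) = (3.9139,1.1257)
  v2: (1-0.541)·(2.46,2.56) + 0.541·(3.91,2.28) = (3.2444,2.4085)
  v3: (1-0.541)·(-1.4,1.96) + 0.541·(-0.43,2.4) = (-0.8752,2.1980)
  v4: (1-0.541)·(-3.63,0.49) + 0.541·(-1.02,0.08) = (-2.2180,0.2682)
  v5: (1-0.541)·(-2.91,-1.23) + 0.541·(-0.72,-1.19) = (-1.7252,-1.2084)
  v6: (1-0.541)·(0.26,-3.65) + 0.541·(1.73,-3.9) = (1.0553,-3.7853)
  v7: (1-0.541)·(2.83,-2.66) + 0.541·(3.71,-2.37) = (3.3061,-2.5031)
Shoelace sum Σ(x_i·y_{i+1} − x_{i+1}·y_i):
  i=1: 3.9139·2.4085 − 3.2444·1.1257 = +5.7745 (running +5.7745)
  i=2: 3.2444·2.1980 − -0.8752·2.4085 = +9.2394 (running +15.0139)
  i=3: -0.8752·0.2682 − -2.2180·2.1980 = +4.6405 (running +19.6544)
  i=4: -2.2180·-1.2084 − -1.7252·0.2682 = +3.1428 (running +22.7972)
  i=5: -1.7252·-3.7853 − 1.0553·-1.2084 = +7.8055 (running +30.6027)
  i=6: 1.0553·-2.5031 − 3.3061·-3.7853 = +9.8729 (running +40.4756)
  i=7: 3.3061·1.1257 − 3.9139·-2.5031 = +13.5188 (running +53.9944)
Area = |Σ|/2 = |53.9944|/2 = 26.9972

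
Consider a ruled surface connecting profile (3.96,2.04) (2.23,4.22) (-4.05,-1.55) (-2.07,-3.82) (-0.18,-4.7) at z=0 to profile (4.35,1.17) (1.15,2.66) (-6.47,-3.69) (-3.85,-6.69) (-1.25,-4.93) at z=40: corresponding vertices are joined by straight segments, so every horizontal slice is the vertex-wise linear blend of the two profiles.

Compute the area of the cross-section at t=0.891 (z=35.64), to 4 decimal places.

Cross-section at t=0.891: each vertex is (1-t)·p0[i] + t·p1[i].
  v1: (1-0.891)·(3.96,2.04) + 0.891·(4.35,1.17) = (4.3075,1.2648)
  v2: (1-0.891)·(2.23,4.22) + 0.891·(1.15,2.66) = (1.2677,2.8300)
  v3: (1-0.891)·(-4.05,-1.55) + 0.891·(-6.47,-3.69) = (-6.2062,-3.4567)
  v4: (1-0.891)·(-2.07,-3.82) + 0.891·(-3.85,-6.69) = (-3.6560,-6.3772)
  v5: (1-0.891)·(-0.18,-4.7) + 0.891·(-1.25,-4.93) = (-1.1334,-4.9049)
Shoelace sum Σ(x_i·y_{i+1} − x_{i+1}·y_i):
  i=1: 4.3075·2.8300 − 1.2677·1.2648 = +10.5869 (running +10.5869)
  i=2: 1.2677·-3.4567 − -6.2062·2.8300 = +13.1817 (running +23.7686)
  i=3: -6.2062·-6.3772 − -3.6560·-3.4567 = +26.9403 (running +50.7089)
  i=4: -3.6560·-4.9049 − -1.1334·-6.3772 = +10.7046 (running +61.4136)
  i=5: -1.1334·1.2648 − 4.3075·-4.9049 = +19.6944 (running +81.1080)
Area = |Σ|/2 = |81.1080|/2 = 40.5540

Area at t=0.891: 40.5540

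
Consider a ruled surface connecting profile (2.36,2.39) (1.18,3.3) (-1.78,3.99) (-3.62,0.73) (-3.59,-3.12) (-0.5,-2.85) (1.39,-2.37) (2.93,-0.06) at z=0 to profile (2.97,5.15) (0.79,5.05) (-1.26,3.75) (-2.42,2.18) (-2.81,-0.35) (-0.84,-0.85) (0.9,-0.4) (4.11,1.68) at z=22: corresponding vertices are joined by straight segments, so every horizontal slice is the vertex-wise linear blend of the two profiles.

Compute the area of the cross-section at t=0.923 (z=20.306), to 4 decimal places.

Cross-section at t=0.923: each vertex is (1-t)·p0[i] + t·p1[i].
  v1: (1-0.923)·(2.36,2.39) + 0.923·(2.97,5.15) = (2.9230,4.9375)
  v2: (1-0.923)·(1.18,3.3) + 0.923·(0.79,5.05) = (0.8200,4.9153)
  v3: (1-0.923)·(-1.78,3.99) + 0.923·(-1.26,3.75) = (-1.3000,3.7685)
  v4: (1-0.923)·(-3.62,0.73) + 0.923·(-2.42,2.18) = (-2.5124,2.0684)
  v5: (1-0.923)·(-3.59,-3.12) + 0.923·(-2.81,-0.35) = (-2.8701,-0.5633)
  v6: (1-0.923)·(-0.5,-2.85) + 0.923·(-0.84,-0.85) = (-0.8138,-1.0040)
  v7: (1-0.923)·(1.39,-2.37) + 0.923·(0.9,-0.4) = (0.9377,-0.5517)
  v8: (1-0.923)·(2.93,-0.06) + 0.923·(4.11,1.68) = (4.0191,1.5460)
Shoelace sum Σ(x_i·y_{i+1} − x_{i+1}·y_i):
  i=1: 2.9230·4.9153 − 0.8200·4.9375 = +10.3185 (running +10.3185)
  i=2: 0.8200·3.7685 − -1.3000·4.9153 = +9.4803 (running +19.7988)
  i=3: -1.3000·2.0684 − -2.5124·3.7685 = +6.7790 (running +26.5778)
  i=4: -2.5124·-0.5633 − -2.8701·2.0684 = +7.3515 (running +33.9293)
  i=5: -2.8701·-1.0040 − -0.8138·-0.5633 = +2.4231 (running +36.3524)
  i=6: -0.8138·-0.5517 − 0.9377·-1.0040 = +1.3905 (running +37.7429)
  i=7: 0.9377·1.5460 − 4.0191·-0.5517 = +3.6671 (running +41.4100)
  i=8: 4.0191·4.9375 − 2.9230·1.5460 = +15.3254 (running +56.7353)
Area = |Σ|/2 = |56.7353|/2 = 28.3677

Area at t=0.923: 28.3677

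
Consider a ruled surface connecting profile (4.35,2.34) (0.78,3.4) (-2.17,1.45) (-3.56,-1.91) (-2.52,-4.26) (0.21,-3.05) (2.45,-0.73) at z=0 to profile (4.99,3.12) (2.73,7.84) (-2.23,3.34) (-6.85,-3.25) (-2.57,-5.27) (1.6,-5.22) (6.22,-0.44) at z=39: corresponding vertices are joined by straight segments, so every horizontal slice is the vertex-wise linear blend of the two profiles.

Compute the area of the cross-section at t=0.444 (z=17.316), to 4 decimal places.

Cross-section at t=0.444: each vertex is (1-t)·p0[i] + t·p1[i].
  v1: (1-0.444)·(4.35,2.34) + 0.444·(4.99,3.12) = (4.6342,2.6863)
  v2: (1-0.444)·(0.78,3.4) + 0.444·(2.73,7.84) = (1.6458,5.3714)
  v3: (1-0.444)·(-2.17,1.45) + 0.444·(-2.23,3.34) = (-2.1966,2.2892)
  v4: (1-0.444)·(-3.56,-1.91) + 0.444·(-6.85,-3.25) = (-5.0208,-2.5050)
  v5: (1-0.444)·(-2.52,-4.26) + 0.444·(-2.57,-5.27) = (-2.5422,-4.7084)
  v6: (1-0.444)·(0.21,-3.05) + 0.444·(1.6,-5.22) = (0.8272,-4.0135)
  v7: (1-0.444)·(2.45,-0.73) + 0.444·(6.22,-0.44) = (4.1239,-0.6012)
Shoelace sum Σ(x_i·y_{i+1} − x_{i+1}·y_i):
  i=1: 4.6342·5.3714 − 1.6458·2.6863 = +20.4706 (running +20.4706)
  i=2: 1.6458·2.2892 − -2.1966·5.3714 = +15.5664 (running +36.0370)
  i=3: -2.1966·-2.5050 − -5.0208·2.2892 = +16.9958 (running +53.0329)
  i=4: -5.0208·-4.7084 − -2.5422·-2.5050 = +17.2718 (running +70.3047)
  i=5: -2.5422·-4.0135 − 0.8272·-4.7084 = +14.0977 (running +84.4024)
  i=6: 0.8272·-0.6012 − 4.1239·-4.0135 = +16.0538 (running +100.4562)
  i=7: 4.1239·2.6863 − 4.6342·-0.6012 = +13.8643 (running +114.3205)
Area = |Σ|/2 = |114.3205|/2 = 57.1602

Area at t=0.444: 57.1602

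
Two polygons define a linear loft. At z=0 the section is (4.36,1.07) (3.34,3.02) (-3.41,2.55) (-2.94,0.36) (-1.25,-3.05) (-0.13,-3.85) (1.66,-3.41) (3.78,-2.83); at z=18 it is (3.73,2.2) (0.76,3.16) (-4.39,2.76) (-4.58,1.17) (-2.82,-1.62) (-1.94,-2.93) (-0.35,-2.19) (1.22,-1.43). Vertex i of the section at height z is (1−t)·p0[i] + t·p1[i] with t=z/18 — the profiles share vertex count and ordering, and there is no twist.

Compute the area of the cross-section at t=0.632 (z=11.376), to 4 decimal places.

Cross-section at t=0.632: each vertex is (1-t)·p0[i] + t·p1[i].
  v1: (1-0.632)·(4.36,1.07) + 0.632·(3.73,2.2) = (3.9618,1.7842)
  v2: (1-0.632)·(3.34,3.02) + 0.632·(0.76,3.16) = (1.7094,3.1085)
  v3: (1-0.632)·(-3.41,2.55) + 0.632·(-4.39,2.76) = (-4.0294,2.6827)
  v4: (1-0.632)·(-2.94,0.36) + 0.632·(-4.58,1.17) = (-3.9765,0.8719)
  v5: (1-0.632)·(-1.25,-3.05) + 0.632·(-2.82,-1.62) = (-2.2422,-2.1462)
  v6: (1-0.632)·(-0.13,-3.85) + 0.632·(-1.94,-2.93) = (-1.2739,-3.2686)
  v7: (1-0.632)·(1.66,-3.41) + 0.632·(-0.35,-2.19) = (0.3897,-2.6390)
  v8: (1-0.632)·(3.78,-2.83) + 0.632·(1.22,-1.43) = (2.1621,-1.9452)
Shoelace sum Σ(x_i·y_{i+1} − x_{i+1}·y_i):
  i=1: 3.9618·3.1085 − 1.7094·1.7842 = +9.2654 (running +9.2654)
  i=2: 1.7094·2.6827 − -4.0294·3.1085 = +17.1111 (running +26.3765)
  i=3: -4.0294·0.8719 − -3.9765·2.6827 = +7.1545 (running +33.5310)
  i=4: -3.9765·-2.1462 − -2.2422·0.8719 = +10.4895 (running +44.0206)
  i=5: -2.2422·-3.2686 − -1.2739·-2.1462 = +4.5948 (running +48.6153)
  i=6: -1.2739·-2.6390 − 0.3897·-3.2686 = +4.6355 (running +53.2508)
  i=7: 0.3897·-1.9452 − 2.1621·-2.6390 = +4.9476 (running +58.1985)
  i=8: 2.1621·1.7842 − 3.9618·-1.9452 = +11.5641 (running +69.7625)
Area = |Σ|/2 = |69.7625|/2 = 34.8813

Area at t=0.632: 34.8813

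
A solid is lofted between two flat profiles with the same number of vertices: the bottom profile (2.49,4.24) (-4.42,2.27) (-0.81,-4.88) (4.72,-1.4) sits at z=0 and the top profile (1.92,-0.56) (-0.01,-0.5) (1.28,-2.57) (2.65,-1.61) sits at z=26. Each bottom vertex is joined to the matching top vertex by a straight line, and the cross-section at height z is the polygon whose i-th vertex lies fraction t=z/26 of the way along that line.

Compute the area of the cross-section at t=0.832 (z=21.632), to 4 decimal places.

Cross-section at t=0.832: each vertex is (1-t)·p0[i] + t·p1[i].
  v1: (1-0.832)·(2.49,4.24) + 0.832·(1.92,-0.56) = (2.0158,0.2464)
  v2: (1-0.832)·(-4.42,2.27) + 0.832·(-0.01,-0.5) = (-0.7509,-0.0346)
  v3: (1-0.832)·(-0.81,-4.88) + 0.832·(1.28,-2.57) = (0.9289,-2.9581)
  v4: (1-0.832)·(4.72,-1.4) + 0.832·(2.65,-1.61) = (2.9978,-1.5747)
Shoelace sum Σ(x_i·y_{i+1} − x_{i+1}·y_i):
  i=1: 2.0158·-0.0346 − -0.7509·0.2464 = +0.1152 (running +0.1152)
  i=2: -0.7509·-2.9581 − 0.9289·-0.0346 = +2.2533 (running +2.3685)
  i=3: 0.9289·-1.5747 − 2.9978·-2.9581 = +7.4049 (running +9.7734)
  i=4: 2.9978·0.2464 − 2.0158·-1.5747 = +3.9129 (running +13.6863)
Area = |Σ|/2 = |13.6863|/2 = 6.8432

Area at t=0.832: 6.8432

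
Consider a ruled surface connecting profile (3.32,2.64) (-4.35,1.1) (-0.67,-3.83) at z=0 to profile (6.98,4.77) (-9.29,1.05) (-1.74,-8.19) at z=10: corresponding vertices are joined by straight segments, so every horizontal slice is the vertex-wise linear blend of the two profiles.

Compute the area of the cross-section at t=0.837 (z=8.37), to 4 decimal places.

Area at t=0.837: 75.1088

Cross-section at t=0.837: each vertex is (1-t)·p0[i] + t·p1[i].
  v1: (1-0.837)·(3.32,2.64) + 0.837·(6.98,4.77) = (6.3834,4.4228)
  v2: (1-0.837)·(-4.35,1.1) + 0.837·(-9.29,1.05) = (-8.4848,1.0582)
  v3: (1-0.837)·(-0.67,-3.83) + 0.837·(-1.74,-8.19) = (-1.5656,-7.4793)
Shoelace sum Σ(x_i·y_{i+1} − x_{i+1}·y_i):
  i=1: 6.3834·1.0582 − -8.4848·4.4228 = +44.2812 (running +44.2812)
  i=2: -8.4848·-7.4793 − -1.5656·1.0582 = +65.1170 (running +109.3982)
  i=3: -1.5656·4.4228 − 6.3834·-7.4793 = +40.8193 (running +150.2175)
Area = |Σ|/2 = |150.2175|/2 = 75.1088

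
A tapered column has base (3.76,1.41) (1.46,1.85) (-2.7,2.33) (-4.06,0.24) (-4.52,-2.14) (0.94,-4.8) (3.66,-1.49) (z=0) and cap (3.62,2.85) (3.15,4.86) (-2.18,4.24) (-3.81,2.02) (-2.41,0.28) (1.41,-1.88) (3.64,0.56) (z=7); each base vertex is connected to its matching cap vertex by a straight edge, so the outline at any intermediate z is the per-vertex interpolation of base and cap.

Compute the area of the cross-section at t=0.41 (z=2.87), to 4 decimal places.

Cross-section at t=0.41: each vertex is (1-t)·p0[i] + t·p1[i].
  v1: (1-0.41)·(3.76,1.41) + 0.41·(3.62,2.85) = (3.7026,2.0004)
  v2: (1-0.41)·(1.46,1.85) + 0.41·(3.15,4.86) = (2.1529,3.0841)
  v3: (1-0.41)·(-2.7,2.33) + 0.41·(-2.18,4.24) = (-2.4868,3.1131)
  v4: (1-0.41)·(-4.06,0.24) + 0.41·(-3.81,2.02) = (-3.9575,0.9698)
  v5: (1-0.41)·(-4.52,-2.14) + 0.41·(-2.41,0.28) = (-3.6549,-1.1478)
  v6: (1-0.41)·(0.94,-4.8) + 0.41·(1.41,-1.88) = (1.1327,-3.6028)
  v7: (1-0.41)·(3.66,-1.49) + 0.41·(3.64,0.56) = (3.6518,-0.6495)
Shoelace sum Σ(x_i·y_{i+1} − x_{i+1}·y_i):
  i=1: 3.7026·3.0841 − 2.1529·2.0004 = +7.1125 (running +7.1125)
  i=2: 2.1529·3.1131 − -2.4868·3.0841 = +14.3717 (running +21.4843)
  i=3: -2.4868·0.9698 − -3.9575·3.1131 = +9.9084 (running +31.3927)
  i=4: -3.9575·-1.1478 − -3.6549·0.9698 = +8.0869 (running +39.4796)
  i=5: -3.6549·-3.6028 − 1.1327·-1.1478 = +14.4680 (running +53.9476)
  i=6: 1.1327·-0.6495 − 3.6518·-3.6028 = +12.4210 (running +66.3686)
  i=7: 3.6518·2.0004 − 3.7026·-0.6495 = +9.7099 (running +76.0785)
Area = |Σ|/2 = |76.0785|/2 = 38.0392

Area at t=0.41: 38.0392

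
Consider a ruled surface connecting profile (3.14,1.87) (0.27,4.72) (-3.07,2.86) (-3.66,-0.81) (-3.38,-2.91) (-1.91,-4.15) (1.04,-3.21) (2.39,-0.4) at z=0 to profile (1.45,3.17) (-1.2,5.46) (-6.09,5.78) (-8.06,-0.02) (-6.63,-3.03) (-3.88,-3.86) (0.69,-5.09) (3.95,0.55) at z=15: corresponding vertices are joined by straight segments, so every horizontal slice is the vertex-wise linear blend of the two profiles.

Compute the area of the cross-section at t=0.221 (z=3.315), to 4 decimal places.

Area at t=0.221: 49.8759

Cross-section at t=0.221: each vertex is (1-t)·p0[i] + t·p1[i].
  v1: (1-0.221)·(3.14,1.87) + 0.221·(1.45,3.17) = (2.7665,2.1573)
  v2: (1-0.221)·(0.27,4.72) + 0.221·(-1.2,5.46) = (-0.0549,4.8835)
  v3: (1-0.221)·(-3.07,2.86) + 0.221·(-6.09,5.78) = (-3.7374,3.5053)
  v4: (1-0.221)·(-3.66,-0.81) + 0.221·(-8.06,-0.02) = (-4.6324,-0.6354)
  v5: (1-0.221)·(-3.38,-2.91) + 0.221·(-6.63,-3.03) = (-4.0983,-2.9365)
  v6: (1-0.221)·(-1.91,-4.15) + 0.221·(-3.88,-3.86) = (-2.3454,-4.0859)
  v7: (1-0.221)·(1.04,-3.21) + 0.221·(0.69,-5.09) = (0.9627,-3.6255)
  v8: (1-0.221)·(2.39,-0.4) + 0.221·(3.95,0.55) = (2.7348,-0.1901)
Shoelace sum Σ(x_i·y_{i+1} − x_{i+1}·y_i):
  i=1: 2.7665·4.8835 − -0.0549·2.1573 = +13.6287 (running +13.6287)
  i=2: -0.0549·3.5053 − -3.7374·4.8835 = +18.0595 (running +31.6882)
  i=3: -3.7374·-0.6354 − -4.6324·3.5053 = +18.6128 (running +50.3011)
  i=4: -4.6324·-2.9365 − -4.0983·-0.6354 = +10.9991 (running +61.3001)
  i=5: -4.0983·-4.0859 − -2.3454·-2.9365 = +9.8579 (running +71.1580)
  i=6: -2.3454·-3.6255 − 0.9627·-4.0859 = +12.4364 (running +83.5944)
  i=7: 0.9627·-0.1901 − 2.7348·-3.6255 = +9.7319 (running +93.3263)
  i=8: 2.7348·2.1573 − 2.7665·-0.1901 = +6.4255 (running +99.7517)
Area = |Σ|/2 = |99.7517|/2 = 49.8759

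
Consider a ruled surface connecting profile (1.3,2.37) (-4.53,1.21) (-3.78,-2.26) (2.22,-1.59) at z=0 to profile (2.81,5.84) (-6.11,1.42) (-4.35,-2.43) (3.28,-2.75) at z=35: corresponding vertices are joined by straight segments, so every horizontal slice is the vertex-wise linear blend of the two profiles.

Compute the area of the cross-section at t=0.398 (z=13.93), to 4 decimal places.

Cross-section at t=0.398: each vertex is (1-t)·p0[i] + t·p1[i].
  v1: (1-0.398)·(1.3,2.37) + 0.398·(2.81,5.84) = (1.9010,3.7511)
  v2: (1-0.398)·(-4.53,1.21) + 0.398·(-6.11,1.42) = (-5.1588,1.2936)
  v3: (1-0.398)·(-3.78,-2.26) + 0.398·(-4.35,-2.43) = (-4.0069,-2.3277)
  v4: (1-0.398)·(2.22,-1.59) + 0.398·(3.28,-2.75) = (2.6419,-2.0517)
Shoelace sum Σ(x_i·y_{i+1} − x_{i+1}·y_i):
  i=1: 1.9010·1.2936 − -5.1588·3.7511 = +21.8102 (running +21.8102)
  i=2: -5.1588·-2.3277 − -4.0069·1.2936 = +17.1912 (running +39.0014)
  i=3: -4.0069·-2.0517 − 2.6419·-2.3277 = +14.3702 (running +53.3716)
  i=4: 2.6419·3.7511 − 1.9010·-2.0517 = +13.8101 (running +67.1817)
Area = |Σ|/2 = |67.1817|/2 = 33.5908

Area at t=0.398: 33.5908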